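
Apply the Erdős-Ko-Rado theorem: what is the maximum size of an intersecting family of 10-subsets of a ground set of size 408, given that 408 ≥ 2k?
max |F| = C(407, 9) = 772506526276034550

Erdős-Ko-Rado (1961): when n ≥ 2k, max |F| = C(n−1, k−1). The bound is attained by the star {A : i ∈ A} for any fixed i ∈ [n]. Here C(408−1, 10−1) = C(407, 9) = 772506526276034550.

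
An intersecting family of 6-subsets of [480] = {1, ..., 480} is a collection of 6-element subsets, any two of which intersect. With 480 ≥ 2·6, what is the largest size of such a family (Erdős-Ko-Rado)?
max |F| = C(479, 5) = 205779025095

Erdős-Ko-Rado (1961): when n ≥ 2k, max |F| = C(n−1, k−1). The bound is attained by the star {A : i ∈ A} for any fixed i ∈ [n]. Here C(480−1, 6−1) = C(479, 5) = 205779025095.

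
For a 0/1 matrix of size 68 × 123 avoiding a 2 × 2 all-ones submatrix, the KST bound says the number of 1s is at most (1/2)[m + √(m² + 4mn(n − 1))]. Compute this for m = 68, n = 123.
z(68, 123; 2, 2) ≤ (1/2)[68 + √(68² + 4·68·123·122)] = (1/2)[68 + √4086256] = 1044.7245

Kővári–Sós–Turán: let r_1, ..., r_68 be the row sums and z = Σ r_i the total number of 1s. Each pair of columns can share at most one row with both entries 1 (else a 2×2 all-ones block appears), so Σ_i C(r_i, 2) ≤ C(123, 2) = 7503. By convexity Σ_i C(r_i, 2) ≥ 68·C(z/68, 2) = z(z − 68)/(2·68), giving z² − 68z − 68·123·122 ≤ 0 and hence z ≤ (1/2)[68 + √(4624 + 4·1020408)] = (1/2)[68 + √4086256] ≈ (1/2)(68 + 2021.449) = 1044.7245.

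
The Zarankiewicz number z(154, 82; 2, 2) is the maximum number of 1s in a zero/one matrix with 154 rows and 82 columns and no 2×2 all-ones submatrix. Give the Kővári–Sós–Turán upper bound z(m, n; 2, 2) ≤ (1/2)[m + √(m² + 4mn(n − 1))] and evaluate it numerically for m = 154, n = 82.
z(154, 82; 2, 2) ≤ (1/2)[154 + √(154² + 4·154·82·81)] = (1/2)[154 + √4115188] = 1091.2963

Kővári–Sós–Turán: let r_1, ..., r_154 be the row sums and z = Σ r_i the total number of 1s. Each pair of columns can share at most one row with both entries 1 (else a 2×2 all-ones block appears), so Σ_i C(r_i, 2) ≤ C(82, 2) = 3321. By convexity Σ_i C(r_i, 2) ≥ 154·C(z/154, 2) = z(z − 154)/(2·154), giving z² − 154z − 154·82·81 ≤ 0 and hence z ≤ (1/2)[154 + √(23716 + 4·1022868)] = (1/2)[154 + √4115188] ≈ (1/2)(154 + 2028.5926) = 1091.2963.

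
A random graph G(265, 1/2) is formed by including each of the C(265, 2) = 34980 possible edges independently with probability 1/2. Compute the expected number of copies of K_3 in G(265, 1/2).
E[# K_3] = C(265, 3) · (1/2)^C(3, 2) = 3066580 / 2^3 = 766645/2 = 383322.5

For each 3-subset S of vertices (there are C(265, 3) = 3066580 such S), let X_S = 1 if S induces a K_3 (all C(3, 2) = 3 edges present). Then P(X_S = 1) = (1/2)^3 = 1/8. By linearity of expectation, E[# K_3] = C(265, 3) · (1/2)^3 = 3066580 / 8 = 766645/2 = 383322.5.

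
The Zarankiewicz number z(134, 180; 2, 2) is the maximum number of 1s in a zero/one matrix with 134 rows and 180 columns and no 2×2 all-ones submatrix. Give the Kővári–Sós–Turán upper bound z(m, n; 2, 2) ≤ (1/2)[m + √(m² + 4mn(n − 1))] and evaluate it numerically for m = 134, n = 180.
z(134, 180; 2, 2) ≤ (1/2)[134 + √(134² + 4·134·180·179)] = (1/2)[134 + √17287876] = 2145.9346

Kővári–Sós–Turán: let r_1, ..., r_134 be the row sums and z = Σ r_i the total number of 1s. Each pair of columns can share at most one row with both entries 1 (else a 2×2 all-ones block appears), so Σ_i C(r_i, 2) ≤ C(180, 2) = 16110. By convexity Σ_i C(r_i, 2) ≥ 134·C(z/134, 2) = z(z − 134)/(2·134), giving z² − 134z − 134·180·179 ≤ 0 and hence z ≤ (1/2)[134 + √(17956 + 4·4317480)] = (1/2)[134 + √17287876] ≈ (1/2)(134 + 4157.8692) = 2145.9346.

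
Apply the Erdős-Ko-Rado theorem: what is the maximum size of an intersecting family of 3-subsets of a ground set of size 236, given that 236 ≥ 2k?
max |F| = C(235, 2) = 27495

The Erdős-Ko-Rado theorem states: for n ≥ 2k, an intersecting family of k-subsets of an n-element set has size at most C(n − 1, k − 1), with equality for 'star' families {A ⊆ [n] : |A| = k, i ∈ A} (fix an element i). For n = 236, k = 3: C(235, 2) = 27495.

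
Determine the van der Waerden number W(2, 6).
W(2, 6) = 1132

This is a classical value, W(2, 6) = 1132, established by combining an explicit 2-colouring of {1, ..., 1131} with no monochromatic 6-AP (giving the lower bound W(2, 6) > 1131) and a finite case analysis / exhaustive computer search showing every 2-colouring of {1, ..., 1132} has such an AP.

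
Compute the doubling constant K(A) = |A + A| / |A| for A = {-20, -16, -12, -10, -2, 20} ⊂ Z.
K = |A + A| / |A| = 19/6

Enumerate A + A = {a + b : a, b ∈ A}. With |A| = 6, there are |A|^2 = 36 ordered sum pairs; collecting distinct values, A + A = {-40, -36, -32, -30, -28, -26, -24, -22, -20, -18, -14, -12, -4, 0, 4, 8, 10, 18, 40}, so |A + A| = 19. Thus K = 19/6. For comparison, the minimum possible |A + A| over all 6-element sets is 2·6 − 1 = 11 (so min K = 11/6), attained only by arithmetic progressions.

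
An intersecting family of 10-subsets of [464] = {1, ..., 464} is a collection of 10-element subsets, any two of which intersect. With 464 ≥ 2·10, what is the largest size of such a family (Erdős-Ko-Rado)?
max |F| = C(463, 9) = 2491662945612205365

The Erdős-Ko-Rado theorem states: for n ≥ 2k, an intersecting family of k-subsets of an n-element set has size at most C(n − 1, k − 1), with equality for 'star' families {A ⊆ [n] : |A| = k, i ∈ A} (fix an element i). For n = 464, k = 10: C(463, 9) = 2491662945612205365.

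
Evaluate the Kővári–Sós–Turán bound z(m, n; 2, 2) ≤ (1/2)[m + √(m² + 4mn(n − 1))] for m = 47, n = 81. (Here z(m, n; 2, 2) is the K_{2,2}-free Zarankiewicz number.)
z(47, 81; 2, 2) ≤ (1/2)[47 + √(47² + 4·47·81·80)] = (1/2)[47 + √1220449] = 575.8697

Kővári–Sós–Turán: let r_1, ..., r_47 be the row sums and z = Σ r_i the total number of 1s. Each pair of columns can share at most one row with both entries 1 (else a 2×2 all-ones block appears), so Σ_i C(r_i, 2) ≤ C(81, 2) = 3240. By convexity Σ_i C(r_i, 2) ≥ 47·C(z/47, 2) = z(z − 47)/(2·47), giving z² − 47z − 47·81·80 ≤ 0 and hence z ≤ (1/2)[47 + √(2209 + 4·304560)] = (1/2)[47 + √1220449] ≈ (1/2)(47 + 1104.7393) = 575.8697.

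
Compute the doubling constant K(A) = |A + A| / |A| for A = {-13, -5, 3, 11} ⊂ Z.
K = |A + A| / |A| = 7/4

Enumerate A + A = {a + b : a, b ∈ A}. With |A| = 4, there are |A|^2 = 16 ordered sum pairs; collecting distinct values, A + A = {-26, -18, -10, -2, 6, 14, 22}, so |A + A| = 7. Thus K = 7/4. Here |A + A| = 2|A| − 1 = 7, the minimum possible — so K = 7/4 is minimal, which holds iff A is an arithmetic progression.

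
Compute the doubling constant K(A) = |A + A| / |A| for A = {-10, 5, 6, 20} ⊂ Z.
K = |A + A| / |A| = 9/4

Enumerate A + A = {a + b : a, b ∈ A}. With |A| = 4, there are |A|^2 = 16 ordered sum pairs; collecting distinct values, A + A = {-20, -5, -4, 10, 11, 12, 25, 26, 40}, so |A + A| = 9. Thus K = 9/4. For comparison, the minimum possible |A + A| over all 4-element sets is 2·4 − 1 = 7 (so min K = 7/4), attained only by arithmetic progressions.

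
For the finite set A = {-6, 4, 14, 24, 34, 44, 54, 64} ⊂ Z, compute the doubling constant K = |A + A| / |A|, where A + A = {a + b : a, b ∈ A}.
K = |A + A| / |A| = 15/8

Enumerate A + A = {a + b : a, b ∈ A}. With |A| = 8, there are |A|^2 = 64 ordered sum pairs; collecting distinct values, A + A = {-12, -2, 8, 18, 28, 38, 48, 58, 68, 78, 88, 98, 108, 118, 128}, so |A + A| = 15. Thus K = 15/8. Here |A + A| = 2|A| − 1 = 15, the minimum possible — so K = 15/8 is minimal, which holds iff A is an arithmetic progression.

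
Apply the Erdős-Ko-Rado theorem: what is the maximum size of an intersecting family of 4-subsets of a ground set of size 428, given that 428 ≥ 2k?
max |F| = C(427, 3) = 12884725

Erdős-Ko-Rado (1961): when n ≥ 2k, max |F| = C(n−1, k−1). The bound is attained by the star {A : i ∈ A} for any fixed i ∈ [n]. Here C(428−1, 4−1) = C(427, 3) = 12884725.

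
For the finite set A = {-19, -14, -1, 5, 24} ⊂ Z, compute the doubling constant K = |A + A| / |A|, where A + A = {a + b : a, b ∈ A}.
K = |A + A| / |A| = 14/5

Enumerate A + A = {a + b : a, b ∈ A}. With |A| = 5, there are |A|^2 = 25 ordered sum pairs; collecting distinct values, A + A = {-38, -33, -28, -20, -15, -14, -9, -2, 4, 5, 10, 23, 29, 48}, so |A + A| = 14. Thus K = 14/5. For comparison, the minimum possible |A + A| over all 5-element sets is 2·5 − 1 = 9 (so min K = 9/5), attained only by arithmetic progressions.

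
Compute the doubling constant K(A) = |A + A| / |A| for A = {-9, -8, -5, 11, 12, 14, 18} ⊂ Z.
K = |A + A| / |A| = 25/7

Enumerate A + A = {a + b : a, b ∈ A}. With |A| = 7, there are |A|^2 = 49 ordered sum pairs; collecting distinct values, A + A = {-18, -17, -16, -14, -13, -10, 2, 3, 4, 5, 6, 7, 9, 10, 13, 22, 23, 24, 25, 26, 28, 29, 30, 32, 36}, so |A + A| = 25. Thus K = 25/7. For comparison, the minimum possible |A + A| over all 7-element sets is 2·7 − 1 = 13 (so min K = 13/7), attained only by arithmetic progressions.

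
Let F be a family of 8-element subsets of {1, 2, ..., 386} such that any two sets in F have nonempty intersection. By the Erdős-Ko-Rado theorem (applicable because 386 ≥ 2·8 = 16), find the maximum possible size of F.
max |F| = C(385, 7) = 235489385581120

Erdős-Ko-Rado (1961): when n ≥ 2k, max |F| = C(n−1, k−1). The bound is attained by the star {A : i ∈ A} for any fixed i ∈ [n]. Here C(386−1, 8−1) = C(385, 7) = 235489385581120.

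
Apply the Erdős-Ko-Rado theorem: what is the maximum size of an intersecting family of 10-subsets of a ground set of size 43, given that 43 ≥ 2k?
max |F| = C(42, 9) = 445891810

Erdős-Ko-Rado (1961): when n ≥ 2k, max |F| = C(n−1, k−1). The bound is attained by the star {A : i ∈ A} for any fixed i ∈ [n]. Here C(43−1, 10−1) = C(42, 9) = 445891810.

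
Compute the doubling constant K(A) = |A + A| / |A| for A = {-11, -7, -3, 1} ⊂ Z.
K = |A + A| / |A| = 7/4

Enumerate A + A = {a + b : a, b ∈ A}. With |A| = 4, there are |A|^2 = 16 ordered sum pairs; collecting distinct values, A + A = {-22, -18, -14, -10, -6, -2, 2}, so |A + A| = 7. Thus K = 7/4. Here |A + A| = 2|A| − 1 = 7, the minimum possible — so K = 7/4 is minimal, which holds iff A is an arithmetic progression.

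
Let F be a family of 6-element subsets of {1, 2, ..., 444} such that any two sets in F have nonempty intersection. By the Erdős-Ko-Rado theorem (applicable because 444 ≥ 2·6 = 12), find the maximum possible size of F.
max |F| = C(443, 5) = 138995434578

Erdős-Ko-Rado (1961): when n ≥ 2k, max |F| = C(n−1, k−1). The bound is attained by the star {A : i ∈ A} for any fixed i ∈ [n]. Here C(444−1, 6−1) = C(443, 5) = 138995434578.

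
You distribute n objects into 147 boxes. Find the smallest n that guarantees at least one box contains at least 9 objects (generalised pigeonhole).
n = (9 − 1)·147 + 1 = 1177

By the generalised pigeonhole principle, to guarantee some box contains ≥ r objects we need more than (r − 1) · k objects total. Threshold: n = (r − 1) · k + 1. With r = 9 and k = 147: n = 8 · 147 + 1 = 1176 + 1 = 1177. For n = 1176 = 8 · 147, we can put exactly 8 objects in every box, avoiding 9 in any single one — so 1177 is tight.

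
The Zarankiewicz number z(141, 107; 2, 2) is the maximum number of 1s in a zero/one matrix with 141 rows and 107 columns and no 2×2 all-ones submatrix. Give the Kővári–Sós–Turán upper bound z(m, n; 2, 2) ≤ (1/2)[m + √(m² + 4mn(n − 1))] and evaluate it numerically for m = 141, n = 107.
z(141, 107; 2, 2) ≤ (1/2)[141 + √(141² + 4·141·107·106)] = (1/2)[141 + √6416769] = 1337.0671

Kővári–Sós–Turán: let r_1, ..., r_141 be the row sums and z = Σ r_i the total number of 1s. Each pair of columns can share at most one row with both entries 1 (else a 2×2 all-ones block appears), so Σ_i C(r_i, 2) ≤ C(107, 2) = 5671. By convexity Σ_i C(r_i, 2) ≥ 141·C(z/141, 2) = z(z − 141)/(2·141), giving z² − 141z − 141·107·106 ≤ 0 and hence z ≤ (1/2)[141 + √(19881 + 4·1599222)] = (1/2)[141 + √6416769] ≈ (1/2)(141 + 2533.1342) = 1337.0671.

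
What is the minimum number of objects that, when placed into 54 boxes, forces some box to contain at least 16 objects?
n = (16 − 1)·54 + 1 = 811

By the generalised pigeonhole principle, to guarantee some box contains ≥ r objects we need more than (r − 1) · k objects total. Threshold: n = (r − 1) · k + 1. With r = 16 and k = 54: n = 15 · 54 + 1 = 810 + 1 = 811. For n = 810 = 15 · 54, we can put exactly 15 objects in every box, avoiding 16 in any single one — so 811 is tight.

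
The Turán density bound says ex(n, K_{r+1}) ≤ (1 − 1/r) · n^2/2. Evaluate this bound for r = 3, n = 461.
Turán density bound = (2/3) · 461^2/2 = 212521/3 ≈ 70840.3333

Turán's theorem: ex(n, K_{r+1}) is achieved by the complete r-partite Turán graph T(n, r) with parts as balanced as possible, and is at most (1 − 1/r) · n^2/2. For r = 3, n = 461: the density bound is (2/3) · 212521/2 = 212521/3 ≈ 70840.3333. The integer-valued extremum is e(T(461, 3)) = 70840, which is strictly less than the density bound 212521/3 since 3 ∤ 461 (the parts of T(461, 3) cannot all be equal).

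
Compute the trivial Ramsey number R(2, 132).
R(2, 132) = 132

R(2, k) = k for all k ≥ 2: in a 2-colouring of K_k, either some edge is red (a red K_2) or all edges are blue (a blue K_k). And K_{131} coloured all-blue has no blue K_132, so R(2, 132) > 131. Hence R(2, 132) = 132.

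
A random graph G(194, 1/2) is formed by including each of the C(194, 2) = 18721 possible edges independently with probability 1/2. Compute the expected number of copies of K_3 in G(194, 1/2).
E[# K_3] = C(194, 3) · (1/2)^C(3, 2) = 1198144 / 2^3 = 149768

For each 3-subset S of vertices (there are C(194, 3) = 1198144 such S), let X_S = 1 if S induces a K_3 (all C(3, 2) = 3 edges present). Then P(X_S = 1) = (1/2)^3 = 1/8. By linearity of expectation, E[# K_3] = C(194, 3) · (1/2)^3 = 1198144 / 8 = 149768.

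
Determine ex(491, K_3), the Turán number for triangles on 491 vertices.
ex(491, K_3) = ⌊491^2/4⌋ = 60270

Mantel (1907): a triangle-free graph on n vertices has at most ⌊n^2/4⌋ edges, with equality for the complete bipartite graph K_{⌊n/2⌋, ⌈n/2⌉}. For n = 491: ⌊491^2/4⌋ = ⌊241081/4⌋ = 60270. The extremal graph is K_{245, 246}, which has 245·246 = 60270 edges.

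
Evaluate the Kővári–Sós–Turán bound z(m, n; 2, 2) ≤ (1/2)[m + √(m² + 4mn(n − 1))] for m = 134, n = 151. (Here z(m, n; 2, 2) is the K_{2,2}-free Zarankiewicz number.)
z(134, 151; 2, 2) ≤ (1/2)[134 + √(134² + 4·134·151·150)] = (1/2)[134 + √12158356] = 1810.4417

Kővári–Sós–Turán: let r_1, ..., r_134 be the row sums and z = Σ r_i the total number of 1s. Each pair of columns can share at most one row with both entries 1 (else a 2×2 all-ones block appears), so Σ_i C(r_i, 2) ≤ C(151, 2) = 11325. By convexity Σ_i C(r_i, 2) ≥ 134·C(z/134, 2) = z(z − 134)/(2·134), giving z² − 134z − 134·151·150 ≤ 0 and hence z ≤ (1/2)[134 + √(17956 + 4·3035100)] = (1/2)[134 + √12158356] ≈ (1/2)(134 + 3486.8834) = 1810.4417.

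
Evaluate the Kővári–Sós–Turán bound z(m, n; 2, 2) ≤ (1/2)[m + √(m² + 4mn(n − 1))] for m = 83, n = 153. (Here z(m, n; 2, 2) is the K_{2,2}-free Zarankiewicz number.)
z(83, 153; 2, 2) ≤ (1/2)[83 + √(83² + 4·83·153·152)] = (1/2)[83 + √7727881] = 1431.4533

Kővári–Sós–Turán: let r_1, ..., r_83 be the row sums and z = Σ r_i the total number of 1s. Each pair of columns can share at most one row with both entries 1 (else a 2×2 all-ones block appears), so Σ_i C(r_i, 2) ≤ C(153, 2) = 11628. By convexity Σ_i C(r_i, 2) ≥ 83·C(z/83, 2) = z(z − 83)/(2·83), giving z² − 83z − 83·153·152 ≤ 0 and hence z ≤ (1/2)[83 + √(6889 + 4·1930248)] = (1/2)[83 + √7727881] ≈ (1/2)(83 + 2779.9067) = 1431.4533.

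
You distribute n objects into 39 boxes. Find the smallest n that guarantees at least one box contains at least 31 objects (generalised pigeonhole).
n = (31 − 1)·39 + 1 = 1171

By the generalised pigeonhole principle, to guarantee some box contains ≥ r objects we need more than (r − 1) · k objects total. Threshold: n = (r − 1) · k + 1. With r = 31 and k = 39: n = 30 · 39 + 1 = 1170 + 1 = 1171. For n = 1170 = 30 · 39, we can put exactly 30 objects in every box, avoiding 31 in any single one — so 1171 is tight.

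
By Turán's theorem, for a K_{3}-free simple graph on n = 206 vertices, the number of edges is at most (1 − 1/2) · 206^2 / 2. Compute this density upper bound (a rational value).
Turán density bound = (1/2) · 206^2/2 = 10609

Turán's theorem: ex(n, K_{r+1}) is achieved by the complete r-partite Turán graph T(n, r) with parts as balanced as possible, and is at most (1 − 1/r) · n^2/2. For r = 2, n = 206: the density bound is (1/2) · 42436/2 = 10609. Since 2 ∣ 206, the Turán graph T(206, 2) has parts of equal size 103, and its edge count e(T(206, 2)) = 10609 attains the density bound exactly.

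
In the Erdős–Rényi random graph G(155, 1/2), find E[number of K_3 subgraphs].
E[# K_3] = C(155, 3) · (1/2)^C(3, 2) = 608685 / 2^3 = 76085.625

For each 3-subset S of vertices (there are C(155, 3) = 608685 such S), let X_S = 1 if S induces a K_3 (all C(3, 2) = 3 edges present). Then P(X_S = 1) = (1/2)^3 = 1/8. By linearity of expectation, E[# K_3] = C(155, 3) · (1/2)^3 = 608685 / 8 = 76085.625.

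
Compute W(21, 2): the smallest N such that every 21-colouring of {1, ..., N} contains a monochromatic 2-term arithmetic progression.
W(21, 2) = 21 + 1 = 22

A 2-term AP is any pair of integers, so a monochromatic 2-AP exists iff some colour is used at least twice. With 21 colours, the colouring i ↦ i on {1, ..., 21} uses each colour once, avoiding any monochromatic pair, so W(21, 2) > 21. For {1, ..., 22}, pigeonhole forces two integers of the same colour, which form a monochromatic 2-AP. Hence W(21, 2) = 22.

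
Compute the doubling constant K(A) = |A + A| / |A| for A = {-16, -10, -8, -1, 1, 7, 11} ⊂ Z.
K = |A + A| / |A| = 26/7

Enumerate A + A = {a + b : a, b ∈ A}. With |A| = 7, there are |A|^2 = 49 ordered sum pairs; collecting distinct values, A + A = {-32, -26, -24, -20, -18, -17, -16, -15, -11, -9, -7, -5, -3, -2, -1, 0, 1, 2, 3, 6, 8, 10, 12, 14, 18, 22}, so |A + A| = 26. Thus K = 26/7. For comparison, the minimum possible |A + A| over all 7-element sets is 2·7 − 1 = 13 (so min K = 13/7), attained only by arithmetic progressions.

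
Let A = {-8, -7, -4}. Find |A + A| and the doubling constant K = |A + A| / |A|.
K = |A + A| / |A| = 6/3 = 2

Enumerate A + A = {a + b : a, b ∈ A}. With |A| = 3, there are |A|^2 = 9 ordered sum pairs; collecting distinct values, A + A = {-16, -15, -14, -12, -11, -8}, so |A + A| = 6. Thus K = 6/3 = 2. For comparison, the minimum possible |A + A| over all 3-element sets is 2·3 − 1 = 5 (so min K = 5/3), attained only by arithmetic progressions.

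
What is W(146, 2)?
W(146, 2) = 146 + 1 = 147

A 2-term AP is any pair of integers, so a monochromatic 2-AP exists iff some colour is used at least twice. With 146 colours, the colouring i ↦ i on {1, ..., 146} uses each colour once, avoiding any monochromatic pair, so W(146, 2) > 146. For {1, ..., 147}, pigeonhole forces two integers of the same colour, which form a monochromatic 2-AP. Hence W(146, 2) = 147.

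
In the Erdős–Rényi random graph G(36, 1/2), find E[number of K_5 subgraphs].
E[# K_5] = C(36, 5) · (1/2)^C(5, 2) = 376992 / 2^10 = 11781/32 = 368.15625

For each 5-subset S of vertices (there are C(36, 5) = 376992 such S), let X_S = 1 if S induces a K_5 (all C(5, 2) = 10 edges present). Then P(X_S = 1) = (1/2)^10 = 1/1024. By linearity of expectation, E[# K_5] = C(36, 5) · (1/2)^10 = 376992 / 1024 = 11781/32 = 368.15625.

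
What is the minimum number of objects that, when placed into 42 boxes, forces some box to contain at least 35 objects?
n = (35 − 1)·42 + 1 = 1429

By the generalised pigeonhole principle, to guarantee some box contains ≥ r objects we need more than (r − 1) · k objects total. Threshold: n = (r − 1) · k + 1. With r = 35 and k = 42: n = 34 · 42 + 1 = 1428 + 1 = 1429. For n = 1428 = 34 · 42, we can put exactly 34 objects in every box, avoiding 35 in any single one — so 1429 is tight.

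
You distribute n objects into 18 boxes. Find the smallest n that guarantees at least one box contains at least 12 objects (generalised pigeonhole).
n = (12 − 1)·18 + 1 = 199

By the generalised pigeonhole principle, to guarantee some box contains ≥ r objects we need more than (r − 1) · k objects total. Threshold: n = (r − 1) · k + 1. With r = 12 and k = 18: n = 11 · 18 + 1 = 198 + 1 = 199. For n = 198 = 11 · 18, we can put exactly 11 objects in every box, avoiding 12 in any single one — so 199 is tight.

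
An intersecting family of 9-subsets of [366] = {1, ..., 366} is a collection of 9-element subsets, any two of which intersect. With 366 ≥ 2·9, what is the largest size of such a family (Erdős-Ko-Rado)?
max |F| = C(365, 8) = 7232294429652435

Erdős-Ko-Rado (1961): when n ≥ 2k, max |F| = C(n−1, k−1). The bound is attained by the star {A : i ∈ A} for any fixed i ∈ [n]. Here C(366−1, 9−1) = C(365, 8) = 7232294429652435.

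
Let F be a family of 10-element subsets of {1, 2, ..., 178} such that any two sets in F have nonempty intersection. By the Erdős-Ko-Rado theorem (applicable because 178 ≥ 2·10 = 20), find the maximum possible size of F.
max |F| = C(177, 9) = 382134707747650

Erdős-Ko-Rado (1961): when n ≥ 2k, max |F| = C(n−1, k−1). The bound is attained by the star {A : i ∈ A} for any fixed i ∈ [n]. Here C(178−1, 10−1) = C(177, 9) = 382134707747650.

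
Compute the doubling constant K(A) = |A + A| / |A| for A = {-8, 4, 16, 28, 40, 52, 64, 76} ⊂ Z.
K = |A + A| / |A| = 15/8

Enumerate A + A = {a + b : a, b ∈ A}. With |A| = 8, there are |A|^2 = 64 ordered sum pairs; collecting distinct values, A + A = {-16, -4, 8, 20, 32, 44, 56, 68, 80, 92, 104, 116, 128, 140, 152}, so |A + A| = 15. Thus K = 15/8. Here |A + A| = 2|A| − 1 = 15, the minimum possible — so K = 15/8 is minimal, which holds iff A is an arithmetic progression.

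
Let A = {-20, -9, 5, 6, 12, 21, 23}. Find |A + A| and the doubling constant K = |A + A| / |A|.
K = |A + A| / |A| = 26/7

Enumerate A + A = {a + b : a, b ∈ A}. With |A| = 7, there are |A|^2 = 49 ordered sum pairs; collecting distinct values, A + A = {-40, -29, -18, -15, -14, -8, -4, -3, 1, 3, 10, 11, 12, 14, 17, 18, 24, 26, 27, 28, 29, 33, 35, 42, 44, 46}, so |A + A| = 26. Thus K = 26/7. For comparison, the minimum possible |A + A| over all 7-element sets is 2·7 − 1 = 13 (so min K = 13/7), attained only by arithmetic progressions.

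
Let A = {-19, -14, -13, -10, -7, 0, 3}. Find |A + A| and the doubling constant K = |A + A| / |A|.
K = |A + A| / |A| = 23/7

Enumerate A + A = {a + b : a, b ∈ A}. With |A| = 7, there are |A|^2 = 49 ordered sum pairs; collecting distinct values, A + A = {-38, -33, -32, -29, -28, -27, -26, -24, -23, -21, -20, -19, -17, -16, -14, -13, -11, -10, -7, -4, 0, 3, 6}, so |A + A| = 23. Thus K = 23/7. For comparison, the minimum possible |A + A| over all 7-element sets is 2·7 − 1 = 13 (so min K = 13/7), attained only by arithmetic progressions.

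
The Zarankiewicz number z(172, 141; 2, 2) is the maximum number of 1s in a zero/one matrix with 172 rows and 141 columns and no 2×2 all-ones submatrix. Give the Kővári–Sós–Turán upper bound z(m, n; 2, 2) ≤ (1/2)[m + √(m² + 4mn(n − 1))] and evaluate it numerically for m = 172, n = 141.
z(172, 141; 2, 2) ≤ (1/2)[172 + √(172² + 4·172·141·140)] = (1/2)[172 + √13610704] = 1930.6344

Kővári–Sós–Turán: let r_1, ..., r_172 be the row sums and z = Σ r_i the total number of 1s. Each pair of columns can share at most one row with both entries 1 (else a 2×2 all-ones block appears), so Σ_i C(r_i, 2) ≤ C(141, 2) = 9870. By convexity Σ_i C(r_i, 2) ≥ 172·C(z/172, 2) = z(z − 172)/(2·172), giving z² − 172z − 172·141·140 ≤ 0 and hence z ≤ (1/2)[172 + √(29584 + 4·3395280)] = (1/2)[172 + √13610704] ≈ (1/2)(172 + 3689.2688) = 1930.6344.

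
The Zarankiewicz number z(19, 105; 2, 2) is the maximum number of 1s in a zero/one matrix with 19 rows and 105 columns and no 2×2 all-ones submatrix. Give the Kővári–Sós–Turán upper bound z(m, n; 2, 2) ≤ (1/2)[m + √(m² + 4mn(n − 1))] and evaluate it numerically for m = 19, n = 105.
z(19, 105; 2, 2) ≤ (1/2)[19 + √(19² + 4·19·105·104)] = (1/2)[19 + √830281] = 465.0988

Kővári–Sós–Turán: let r_1, ..., r_19 be the row sums and z = Σ r_i the total number of 1s. Each pair of columns can share at most one row with both entries 1 (else a 2×2 all-ones block appears), so Σ_i C(r_i, 2) ≤ C(105, 2) = 5460. By convexity Σ_i C(r_i, 2) ≥ 19·C(z/19, 2) = z(z − 19)/(2·19), giving z² − 19z − 19·105·104 ≤ 0 and hence z ≤ (1/2)[19 + √(361 + 4·207480)] = (1/2)[19 + √830281] ≈ (1/2)(19 + 911.1976) = 465.0988.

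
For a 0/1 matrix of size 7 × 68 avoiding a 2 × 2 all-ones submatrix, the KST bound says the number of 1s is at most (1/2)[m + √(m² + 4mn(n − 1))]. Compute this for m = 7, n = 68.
z(7, 68; 2, 2) ≤ (1/2)[7 + √(7² + 4·7·68·67)] = (1/2)[7 + √127617] = 182.1176

Kővári–Sós–Turán: let r_1, ..., r_7 be the row sums and z = Σ r_i the total number of 1s. Each pair of columns can share at most one row with both entries 1 (else a 2×2 all-ones block appears), so Σ_i C(r_i, 2) ≤ C(68, 2) = 2278. By convexity Σ_i C(r_i, 2) ≥ 7·C(z/7, 2) = z(z − 7)/(2·7), giving z² − 7z − 7·68·67 ≤ 0 and hence z ≤ (1/2)[7 + √(49 + 4·31892)] = (1/2)[7 + √127617] ≈ (1/2)(7 + 357.2352) = 182.1176.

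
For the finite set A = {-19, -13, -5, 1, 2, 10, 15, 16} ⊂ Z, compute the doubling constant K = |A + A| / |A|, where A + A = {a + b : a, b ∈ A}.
K = |A + A| / |A| = 28/8 = 7/2

Enumerate A + A = {a + b : a, b ∈ A}. With |A| = 8, there are |A|^2 = 64 ordered sum pairs; collecting distinct values, A + A = {-38, -32, -26, -24, -18, -17, -12, -11, -10, -9, -4, -3, 2, 3, 4, 5, 10, 11, 12, 16, 17, 18, 20, 25, 26, 30, 31, 32}, so |A + A| = 28. Thus K = 28/8 = 7/2. For comparison, the minimum possible |A + A| over all 8-element sets is 2·8 − 1 = 15 (so min K = 15/8), attained only by arithmetic progressions.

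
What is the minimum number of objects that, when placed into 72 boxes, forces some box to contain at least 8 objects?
n = (8 − 1)·72 + 1 = 505

By the generalised pigeonhole principle, to guarantee some box contains ≥ r objects we need more than (r − 1) · k objects total. Threshold: n = (r − 1) · k + 1. With r = 8 and k = 72: n = 7 · 72 + 1 = 504 + 1 = 505. For n = 504 = 7 · 72, we can put exactly 7 objects in every box, avoiding 8 in any single one — so 505 is tight.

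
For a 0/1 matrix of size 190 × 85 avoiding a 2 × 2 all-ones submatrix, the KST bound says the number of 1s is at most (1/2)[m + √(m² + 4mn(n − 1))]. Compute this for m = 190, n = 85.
z(190, 85; 2, 2) ≤ (1/2)[190 + √(190² + 4·190·85·84)] = (1/2)[190 + √5462500] = 1263.5996

Kővári–Sós–Turán: let r_1, ..., r_190 be the row sums and z = Σ r_i the total number of 1s. Each pair of columns can share at most one row with both entries 1 (else a 2×2 all-ones block appears), so Σ_i C(r_i, 2) ≤ C(85, 2) = 3570. By convexity Σ_i C(r_i, 2) ≥ 190·C(z/190, 2) = z(z − 190)/(2·190), giving z² − 190z − 190·85·84 ≤ 0 and hence z ≤ (1/2)[190 + √(36100 + 4·1356600)] = (1/2)[190 + √5462500] ≈ (1/2)(190 + 2337.1992) = 1263.5996.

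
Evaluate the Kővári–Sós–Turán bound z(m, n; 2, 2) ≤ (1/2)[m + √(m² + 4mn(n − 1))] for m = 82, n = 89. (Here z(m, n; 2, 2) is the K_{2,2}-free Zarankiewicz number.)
z(82, 89; 2, 2) ≤ (1/2)[82 + √(82² + 4·82·89·88)] = (1/2)[82 + √2575620] = 843.4369

Kővári–Sós–Turán: let r_1, ..., r_82 be the row sums and z = Σ r_i the total number of 1s. Each pair of columns can share at most one row with both entries 1 (else a 2×2 all-ones block appears), so Σ_i C(r_i, 2) ≤ C(89, 2) = 3916. By convexity Σ_i C(r_i, 2) ≥ 82·C(z/82, 2) = z(z − 82)/(2·82), giving z² − 82z − 82·89·88 ≤ 0 and hence z ≤ (1/2)[82 + √(6724 + 4·642224)] = (1/2)[82 + √2575620] ≈ (1/2)(82 + 1604.8738) = 843.4369.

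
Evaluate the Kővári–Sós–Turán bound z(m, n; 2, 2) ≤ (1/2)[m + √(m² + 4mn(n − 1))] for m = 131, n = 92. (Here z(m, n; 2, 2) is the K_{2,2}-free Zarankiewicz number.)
z(131, 92; 2, 2) ≤ (1/2)[131 + √(131² + 4·131·92·91)] = (1/2)[131 + √4404089] = 1114.7961

Kővári–Sós–Turán: let r_1, ..., r_131 be the row sums and z = Σ r_i the total number of 1s. Each pair of columns can share at most one row with both entries 1 (else a 2×2 all-ones block appears), so Σ_i C(r_i, 2) ≤ C(92, 2) = 4186. By convexity Σ_i C(r_i, 2) ≥ 131·C(z/131, 2) = z(z − 131)/(2·131), giving z² − 131z − 131·92·91 ≤ 0 and hence z ≤ (1/2)[131 + √(17161 + 4·1096732)] = (1/2)[131 + √4404089] ≈ (1/2)(131 + 2098.5921) = 1114.7961.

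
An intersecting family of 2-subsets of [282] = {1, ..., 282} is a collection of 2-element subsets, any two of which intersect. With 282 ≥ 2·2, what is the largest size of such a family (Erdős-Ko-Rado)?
max |F| = C(281, 1) = 281

Erdős-Ko-Rado (1961): when n ≥ 2k, max |F| = C(n−1, k−1). The bound is attained by the star {A : i ∈ A} for any fixed i ∈ [n]. Here C(282−1, 2−1) = C(281, 1) = 281.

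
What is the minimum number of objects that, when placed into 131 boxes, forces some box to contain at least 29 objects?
n = (29 − 1)·131 + 1 = 3669

By the generalised pigeonhole principle, to guarantee some box contains ≥ r objects we need more than (r − 1) · k objects total. Threshold: n = (r − 1) · k + 1. With r = 29 and k = 131: n = 28 · 131 + 1 = 3668 + 1 = 3669. For n = 3668 = 28 · 131, we can put exactly 28 objects in every box, avoiding 29 in any single one — so 3669 is tight.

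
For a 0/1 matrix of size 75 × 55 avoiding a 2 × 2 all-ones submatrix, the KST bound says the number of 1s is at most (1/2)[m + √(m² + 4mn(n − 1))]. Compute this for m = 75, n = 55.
z(75, 55; 2, 2) ≤ (1/2)[75 + √(75² + 4·75·55·54)] = (1/2)[75 + √896625] = 510.9514

Kővári–Sós–Turán: let r_1, ..., r_75 be the row sums and z = Σ r_i the total number of 1s. Each pair of columns can share at most one row with both entries 1 (else a 2×2 all-ones block appears), so Σ_i C(r_i, 2) ≤ C(55, 2) = 1485. By convexity Σ_i C(r_i, 2) ≥ 75·C(z/75, 2) = z(z − 75)/(2·75), giving z² − 75z − 75·55·54 ≤ 0 and hence z ≤ (1/2)[75 + √(5625 + 4·222750)] = (1/2)[75 + √896625] ≈ (1/2)(75 + 946.9028) = 510.9514.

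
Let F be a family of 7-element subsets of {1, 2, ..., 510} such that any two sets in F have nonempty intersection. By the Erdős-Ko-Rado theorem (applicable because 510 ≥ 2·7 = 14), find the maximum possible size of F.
max |F| = C(509, 6) = 23449273331484

Erdős-Ko-Rado (1961): when n ≥ 2k, max |F| = C(n−1, k−1). The bound is attained by the star {A : i ∈ A} for any fixed i ∈ [n]. Here C(510−1, 7−1) = C(509, 6) = 23449273331484.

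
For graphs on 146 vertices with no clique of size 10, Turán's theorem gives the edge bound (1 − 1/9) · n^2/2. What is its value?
Turán density bound = (8/9) · 146^2/2 = 85264/9 ≈ 9473.7778

Turán's theorem: ex(n, K_{r+1}) is achieved by the complete r-partite Turán graph T(n, r) with parts as balanced as possible, and is at most (1 − 1/r) · n^2/2. For r = 9, n = 146: the density bound is (8/9) · 21316/2 = 85264/9 ≈ 9473.7778. The integer-valued extremum is e(T(146, 9)) = 9473, which is strictly less than the density bound 85264/9 since 9 ∤ 146 (the parts of T(146, 9) cannot all be equal).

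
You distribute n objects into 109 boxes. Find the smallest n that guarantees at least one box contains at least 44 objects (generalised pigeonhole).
n = (44 − 1)·109 + 1 = 4688

By the generalised pigeonhole principle, to guarantee some box contains ≥ r objects we need more than (r − 1) · k objects total. Threshold: n = (r − 1) · k + 1. With r = 44 and k = 109: n = 43 · 109 + 1 = 4687 + 1 = 4688. For n = 4687 = 43 · 109, we can put exactly 43 objects in every box, avoiding 44 in any single one — so 4688 is tight.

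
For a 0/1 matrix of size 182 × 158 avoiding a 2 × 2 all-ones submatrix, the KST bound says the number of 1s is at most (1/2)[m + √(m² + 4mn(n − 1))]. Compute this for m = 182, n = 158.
z(182, 158; 2, 2) ≤ (1/2)[182 + √(182² + 4·182·158·157)] = (1/2)[182 + √18091892] = 2217.7282

Kővári–Sós–Turán: let r_1, ..., r_182 be the row sums and z = Σ r_i the total number of 1s. Each pair of columns can share at most one row with both entries 1 (else a 2×2 all-ones block appears), so Σ_i C(r_i, 2) ≤ C(158, 2) = 12403. By convexity Σ_i C(r_i, 2) ≥ 182·C(z/182, 2) = z(z − 182)/(2·182), giving z² − 182z − 182·158·157 ≤ 0 and hence z ≤ (1/2)[182 + √(33124 + 4·4514692)] = (1/2)[182 + √18091892] ≈ (1/2)(182 + 4253.4565) = 2217.7282.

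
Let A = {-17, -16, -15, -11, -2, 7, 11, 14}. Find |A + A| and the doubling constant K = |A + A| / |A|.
K = |A + A| / |A| = 33/8

Enumerate A + A = {a + b : a, b ∈ A}. With |A| = 8, there are |A|^2 = 64 ordered sum pairs; collecting distinct values, A + A = {-34, -33, -32, -31, -30, -28, -27, -26, -22, -19, -18, -17, -13, -10, -9, -8, -6, -5, -4, -3, -2, -1, 0, 3, 5, 9, 12, 14, 18, 21, 22, 25, 28}, so |A + A| = 33. Thus K = 33/8. For comparison, the minimum possible |A + A| over all 8-element sets is 2·8 − 1 = 15 (so min K = 15/8), attained only by arithmetic progressions.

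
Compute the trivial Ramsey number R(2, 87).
R(2, 87) = 87

R(2, k) = k for all k ≥ 2: in a 2-colouring of K_k, either some edge is red (a red K_2) or all edges are blue (a blue K_k). And K_{86} coloured all-blue has no blue K_87, so R(2, 87) > 86. Hence R(2, 87) = 87.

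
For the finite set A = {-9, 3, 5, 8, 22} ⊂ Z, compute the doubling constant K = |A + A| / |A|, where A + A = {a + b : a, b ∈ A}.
K = |A + A| / |A| = 14/5

Enumerate A + A = {a + b : a, b ∈ A}. With |A| = 5, there are |A|^2 = 25 ordered sum pairs; collecting distinct values, A + A = {-18, -6, -4, -1, 6, 8, 10, 11, 13, 16, 25, 27, 30, 44}, so |A + A| = 14. Thus K = 14/5. For comparison, the minimum possible |A + A| over all 5-element sets is 2·5 − 1 = 9 (so min K = 9/5), attained only by arithmetic progressions.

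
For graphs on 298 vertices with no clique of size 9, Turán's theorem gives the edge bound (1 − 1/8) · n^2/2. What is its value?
Turán density bound = (7/8) · 298^2/2 = 155407/4 ≈ 38851.75

Turán's theorem: ex(n, K_{r+1}) is achieved by the complete r-partite Turán graph T(n, r) with parts as balanced as possible, and is at most (1 − 1/r) · n^2/2. For r = 8, n = 298: the density bound is (7/8) · 88804/2 = 155407/4 ≈ 38851.75. The integer-valued extremum is e(T(298, 8)) = 38851, which is strictly less than the density bound 155407/4 since 8 ∤ 298 (the parts of T(298, 8) cannot all be equal).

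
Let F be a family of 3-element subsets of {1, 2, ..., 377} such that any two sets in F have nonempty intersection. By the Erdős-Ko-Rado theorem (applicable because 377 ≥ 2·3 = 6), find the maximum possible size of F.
max |F| = C(376, 2) = 70500

Erdős-Ko-Rado (1961): when n ≥ 2k, max |F| = C(n−1, k−1). The bound is attained by the star {A : i ∈ A} for any fixed i ∈ [n]. Here C(377−1, 3−1) = C(376, 2) = 70500.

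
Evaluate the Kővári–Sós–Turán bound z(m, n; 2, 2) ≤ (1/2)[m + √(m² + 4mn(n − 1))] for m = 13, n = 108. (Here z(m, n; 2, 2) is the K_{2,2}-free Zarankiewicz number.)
z(13, 108; 2, 2) ≤ (1/2)[13 + √(13² + 4·13·108·107)] = (1/2)[13 + √601081] = 394.1471

Kővári–Sós–Turán: let r_1, ..., r_13 be the row sums and z = Σ r_i the total number of 1s. Each pair of columns can share at most one row with both entries 1 (else a 2×2 all-ones block appears), so Σ_i C(r_i, 2) ≤ C(108, 2) = 5778. By convexity Σ_i C(r_i, 2) ≥ 13·C(z/13, 2) = z(z − 13)/(2·13), giving z² − 13z − 13·108·107 ≤ 0 and hence z ≤ (1/2)[13 + √(169 + 4·150228)] = (1/2)[13 + √601081] ≈ (1/2)(13 + 775.2941) = 394.1471.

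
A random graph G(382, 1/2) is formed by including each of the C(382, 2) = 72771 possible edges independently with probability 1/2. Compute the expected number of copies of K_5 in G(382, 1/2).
E[# K_5] = C(382, 5) · (1/2)^C(5, 2) = 66027020346 / 2^10 = 33013510173/512 ≈ 64479512.056641

For each 5-subset S of vertices (there are C(382, 5) = 66027020346 such S), let X_S = 1 if S induces a K_5 (all C(5, 2) = 10 edges present). Then P(X_S = 1) = (1/2)^10 = 1/1024. By linearity of expectation, E[# K_5] = C(382, 5) · (1/2)^10 = 66027020346 / 1024 = 33013510173/512 ≈ 64479512.056641.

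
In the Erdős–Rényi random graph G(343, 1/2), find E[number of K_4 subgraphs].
E[# K_4] = C(343, 4) · (1/2)^C(4, 2) = 566685735 / 2^6 = 8854464.609375

For each 4-subset S of vertices (there are C(343, 4) = 566685735 such S), let X_S = 1 if S induces a K_4 (all C(4, 2) = 6 edges present). Then P(X_S = 1) = (1/2)^6 = 1/64. By linearity of expectation, E[# K_4] = C(343, 4) · (1/2)^6 = 566685735 / 64 = 8854464.609375.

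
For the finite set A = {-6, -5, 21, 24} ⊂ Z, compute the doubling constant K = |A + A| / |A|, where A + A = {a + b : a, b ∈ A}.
K = |A + A| / |A| = 10/4 = 5/2

Enumerate A + A = {a + b : a, b ∈ A}. With |A| = 4, there are |A|^2 = 16 ordered sum pairs; collecting distinct values, A + A = {-12, -11, -10, 15, 16, 18, 19, 42, 45, 48}, so |A + A| = 10. Thus K = 10/4 = 5/2. For comparison, the minimum possible |A + A| over all 4-element sets is 2·4 − 1 = 7 (so min K = 7/4), attained only by arithmetic progressions.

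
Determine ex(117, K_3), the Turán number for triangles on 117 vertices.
ex(117, K_3) = ⌊117^2/4⌋ = 3422

Mantel (1907): a triangle-free graph on n vertices has at most ⌊n^2/4⌋ edges, with equality for the complete bipartite graph K_{⌊n/2⌋, ⌈n/2⌉}. For n = 117: ⌊117^2/4⌋ = ⌊13689/4⌋ = 3422. The extremal graph is K_{58, 59}, which has 58·59 = 3422 edges.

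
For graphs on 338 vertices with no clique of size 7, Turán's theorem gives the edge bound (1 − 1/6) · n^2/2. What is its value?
Turán density bound = (5/6) · 338^2/2 = 142805/3 ≈ 47601.6667

Turán's theorem: ex(n, K_{r+1}) is achieved by the complete r-partite Turán graph T(n, r) with parts as balanced as possible, and is at most (1 − 1/r) · n^2/2. For r = 6, n = 338: the density bound is (5/6) · 114244/2 = 142805/3 ≈ 47601.6667. The integer-valued extremum is e(T(338, 6)) = 47601, which is strictly less than the density bound 142805/3 since 6 ∤ 338 (the parts of T(338, 6) cannot all be equal).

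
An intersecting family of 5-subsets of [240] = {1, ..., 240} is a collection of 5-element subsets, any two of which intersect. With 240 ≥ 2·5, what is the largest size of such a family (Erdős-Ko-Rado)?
max |F| = C(239, 4) = 132563501

Erdős-Ko-Rado (1961): when n ≥ 2k, max |F| = C(n−1, k−1). The bound is attained by the star {A : i ∈ A} for any fixed i ∈ [n]. Here C(240−1, 5−1) = C(239, 4) = 132563501.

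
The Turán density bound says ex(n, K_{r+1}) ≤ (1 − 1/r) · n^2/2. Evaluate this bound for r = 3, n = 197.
Turán density bound = (2/3) · 197^2/2 = 38809/3 ≈ 12936.3333

Turán's theorem: ex(n, K_{r+1}) is achieved by the complete r-partite Turán graph T(n, r) with parts as balanced as possible, and is at most (1 − 1/r) · n^2/2. For r = 3, n = 197: the density bound is (2/3) · 38809/2 = 38809/3 ≈ 12936.3333. The integer-valued extremum is e(T(197, 3)) = 12936, which is strictly less than the density bound 38809/3 since 3 ∤ 197 (the parts of T(197, 3) cannot all be equal).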